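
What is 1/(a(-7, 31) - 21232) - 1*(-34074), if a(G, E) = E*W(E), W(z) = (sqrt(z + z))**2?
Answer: 657968939/19310 ≈ 34074.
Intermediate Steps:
W(z) = 2*z (W(z) = (sqrt(2*z))**2 = (sqrt(2)*sqrt(z))**2 = 2*z)
a(G, E) = 2*E**2 (a(G, E) = E*(2*E) = 2*E**2)
1/(a(-7, 31) - 21232) - 1*(-34074) = 1/(2*31**2 - 21232) - 1*(-34074) = 1/(2*961 - 21232) + 34074 = 1/(1922 - 21232) + 34074 = 1/(-19310) + 34074 = -1/19310 + 34074 = 657968939/19310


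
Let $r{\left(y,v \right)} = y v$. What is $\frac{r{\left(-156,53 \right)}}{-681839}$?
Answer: $\frac{8268}{681839} \approx 0.012126$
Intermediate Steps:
$r{\left(y,v \right)} = v y$
$\frac{r{\left(-156,53 \right)}}{-681839} = \frac{53 \left(-156\right)}{-681839} = \left(-8268\right) \left(- \frac{1}{681839}\right) = \frac{8268}{681839}$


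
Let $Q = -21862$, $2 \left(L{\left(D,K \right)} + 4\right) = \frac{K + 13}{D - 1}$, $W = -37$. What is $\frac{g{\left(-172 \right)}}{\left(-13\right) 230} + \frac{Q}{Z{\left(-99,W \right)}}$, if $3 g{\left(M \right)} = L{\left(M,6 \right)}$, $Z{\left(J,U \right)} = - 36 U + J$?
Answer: $- \frac{983327689}{55460340} \approx -17.73$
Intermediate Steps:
$Z{\left(J,U \right)} = J - 36 U$
$L{\left(D,K \right)} = -4 + \frac{13 + K}{2 \left(-1 + D\right)}$ ($L{\left(D,K \right)} = -4 + \frac{\left(K + 13\right) \frac{1}{D - 1}}{2} = -4 + \frac{\left(13 + K\right) \frac{1}{-1 + D}}{2} = -4 + \frac{\frac{1}{-1 + D} \left(13 + K\right)}{2} = -4 + \frac{13 + K}{2 \left(-1 + D\right)}$)
$g{\left(M \right)} = \frac{27 - 8 M}{6 \left(-1 + M\right)}$ ($g{\left(M \right)} = \frac{\frac{1}{2} \frac{1}{-1 + M} \left(21 + 6 - 8 M\right)}{3} = \frac{\frac{1}{2} \frac{1}{-1 + M} \left(27 - 8 M\right)}{3} = \frac{27 - 8 M}{6 \left(-1 + M\right)}$)
$\frac{g{\left(-172 \right)}}{\left(-13\right) 230} + \frac{Q}{Z{\left(-99,W \right)}} = \frac{\frac{1}{6} \frac{1}{-1 - 172} \left(27 - -1376\right)}{\left(-13\right) 230} - \frac{21862}{-99 - -1332} = \frac{\frac{1}{6} \frac{1}{-173} \left(27 + 1376\right)}{-2990} - \frac{21862}{-99 + 1332} = \frac{1}{6} \left(- \frac{1}{173}\right) 1403 \left(- \frac{1}{2990}\right) - \frac{21862}{1233} = \left(- \frac{1403}{1038}\right) \left(- \frac{1}{2990}\right) - \frac{21862}{1233} = \frac{61}{134940} - \frac{21862}{1233} = - \frac{983327689}{55460340}$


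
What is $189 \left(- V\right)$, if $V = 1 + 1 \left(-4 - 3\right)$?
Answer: $1134$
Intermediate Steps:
$V = -6$ ($V = 1 + 1 \left(-7\right) = 1 - 7 = -6$)
$189 \left(- V\right) = 189 \left(\left(-1\right) \left(-6\right)\right) = 189 \cdot 6 = 1134$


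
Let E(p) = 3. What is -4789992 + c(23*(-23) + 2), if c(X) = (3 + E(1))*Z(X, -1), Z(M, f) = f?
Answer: -4789998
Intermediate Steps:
c(X) = -6 (c(X) = (3 + 3)*(-1) = 6*(-1) = -6)
-4789992 + c(23*(-23) + 2) = -4789992 - 6 = -4789998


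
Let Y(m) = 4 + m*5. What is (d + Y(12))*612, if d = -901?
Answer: -512244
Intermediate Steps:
Y(m) = 4 + 5*m
(d + Y(12))*612 = (-901 + (4 + 5*12))*612 = (-901 + (4 + 60))*612 = (-901 + 64)*612 = -837*612 = -512244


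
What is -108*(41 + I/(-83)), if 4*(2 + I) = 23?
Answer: -367119/83 ≈ -4423.1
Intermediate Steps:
I = 15/4 (I = -2 + (¼)*23 = -2 + 23/4 = 15/4 ≈ 3.7500)
-108*(41 + I/(-83)) = -108*(41 + (15/4)/(-83)) = -108*(41 + (15/4)*(-1/83)) = -108*(41 - 15/332) = -108*13597/332 = -367119/83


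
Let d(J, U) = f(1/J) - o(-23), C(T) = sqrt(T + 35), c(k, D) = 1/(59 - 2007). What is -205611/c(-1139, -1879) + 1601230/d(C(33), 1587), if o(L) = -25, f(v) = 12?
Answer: 14821219666/37 ≈ 4.0057e+8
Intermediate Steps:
c(k, D) = -1/1948 (c(k, D) = 1/(-1948) = -1/1948)
C(T) = sqrt(35 + T)
d(J, U) = 37 (d(J, U) = 12 - 1*(-25) = 12 + 25 = 37)
-205611/c(-1139, -1879) + 1601230/d(C(33), 1587) = -205611/(-1/1948) + 1601230/37 = -205611*(-1948) + 1601230*(1/37) = 400530228 + 1601230/37 = 14821219666/37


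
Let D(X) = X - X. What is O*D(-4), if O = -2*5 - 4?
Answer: 0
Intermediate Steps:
D(X) = 0
O = -14 (O = -10 - 4 = -14)
O*D(-4) = -14*0 = 0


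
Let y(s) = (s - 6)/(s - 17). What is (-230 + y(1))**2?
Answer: 13505625/256 ≈ 52756.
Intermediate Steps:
y(s) = (-6 + s)/(-17 + s)
(-230 + y(1))**2 = (-230 + (-6 + 1)/(-17 + 1))**2 = (-230 - 5/(-16))**2 = (-230 - 1/16*(-5))**2 = (-230 + 5/16)**2 = (-3675/16)**2 = 13505625/256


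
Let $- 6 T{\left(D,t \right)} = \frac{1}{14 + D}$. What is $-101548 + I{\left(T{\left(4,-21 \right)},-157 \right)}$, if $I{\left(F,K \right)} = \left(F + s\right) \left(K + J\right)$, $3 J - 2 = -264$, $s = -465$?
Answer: $\frac{3910441}{324} \approx 12069.0$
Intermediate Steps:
$J = - \frac{262}{3}$ ($J = \frac{2}{3} + \frac{1}{3} \left(-264\right) = \frac{2}{3} - 88 = - \frac{262}{3} \approx -87.333$)
$T{\left(D,t \right)} = - \frac{1}{6 \left(14 + D\right)}$
$I{\left(F,K \right)} = \left(-465 + F\right) \left(- \frac{262}{3} + K\right)$ ($I{\left(F,K \right)} = \left(F - 465\right) \left(K - \frac{262}{3}\right) = \left(-465 + F\right) \left(- \frac{262}{3} + K\right)$)
$-101548 + I{\left(T{\left(4,-21 \right)},-157 \right)} = -101548 + \left(40610 - -73005 - \frac{262 \left(- \frac{1}{84 + 6 \cdot 4}\right)}{3} + - \frac{1}{84 + 6 \cdot 4} \left(-157\right)\right) = -101548 + \left(40610 + 73005 - \frac{262 \left(- \frac{1}{84 + 24}\right)}{3} + - \frac{1}{84 + 24} \left(-157\right)\right) = -101548 + \left(40610 + 73005 - \frac{262 \left(- \frac{1}{108}\right)}{3} + - \frac{1}{108} \left(-157\right)\right) = -101548 + \left(40610 + 73005 - \frac{262 \left(\left(-1\right) \frac{1}{108}\right)}{3} + \left(-1\right) \frac{1}{108} \left(-157\right)\right) = -101548 + \left(40610 + 73005 - - \frac{131}{162} - - \frac{157}{108}\right) = -101548 + \left(40610 + 73005 + \frac{131}{162} + \frac{157}{108}\right) = -101548 + \frac{36811993}{324} = \frac{3910441}{324}$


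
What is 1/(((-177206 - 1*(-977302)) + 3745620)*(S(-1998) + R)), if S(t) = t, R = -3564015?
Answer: -1/16210082350308 ≈ -6.1690e-14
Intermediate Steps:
1/(((-177206 - 1*(-977302)) + 3745620)*(S(-1998) + R)) = 1/(((-177206 - 1*(-977302)) + 3745620)*(-1998 - 3564015)) = 1/(((-177206 + 977302) + 3745620)*(-3566013)) = 1/((800096 + 3745620)*(-3566013)) = 1/(4545716*(-3566013)) = 1/(-16210082350308) = -1/16210082350308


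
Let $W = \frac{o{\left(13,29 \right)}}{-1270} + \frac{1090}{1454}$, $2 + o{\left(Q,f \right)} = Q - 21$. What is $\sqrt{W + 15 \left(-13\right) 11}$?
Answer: $\frac{3 i \sqrt{2030989358003}}{92329} \approx 46.306 i$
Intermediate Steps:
$o{\left(Q,f \right)} = -23 + Q$ ($o{\left(Q,f \right)} = -2 + \left(Q - 21\right) = -2 + \left(-21 + Q\right) = -23 + Q$)
$W = \frac{69942}{92329}$ ($W = \frac{-23 + 13}{-1270} + \frac{1090}{1454} = \left(-10\right) \left(- \frac{1}{1270}\right) + 1090 \cdot \frac{1}{1454} = \frac{1}{127} + \frac{545}{727} = \frac{69942}{92329} \approx 0.75753$)
$\sqrt{W + 15 \left(-13\right) 11} = \sqrt{\frac{69942}{92329} + 15 \left(-13\right) 11} = \sqrt{\frac{69942}{92329} - 2145} = \sqrt{- \frac{197975763}{92329}} = \frac{3 i \sqrt{2030989358003}}{92329}$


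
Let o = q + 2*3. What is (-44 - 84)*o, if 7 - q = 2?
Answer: -1408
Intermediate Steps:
q = 5 (q = 7 - 1*2 = 7 - 2 = 5)
o = 11 (o = 5 + 2*3 = 5 + 6 = 11)
(-44 - 84)*o = (-44 - 84)*11 = -128*11 = -1408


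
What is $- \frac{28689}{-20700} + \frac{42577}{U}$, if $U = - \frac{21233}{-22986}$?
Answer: $\frac{6753060012979}{146507700} \approx 46094.0$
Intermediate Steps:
$U = \frac{21233}{22986}$ ($U = \left(-21233\right) \left(- \frac{1}{22986}\right) = \frac{21233}{22986} \approx 0.92374$)
$- \frac{28689}{-20700} + \frac{42577}{U} = - \frac{28689}{-20700} + \frac{42577}{\frac{21233}{22986}} = \left(-28689\right) \left(- \frac{1}{20700}\right) + 42577 \cdot \frac{22986}{21233} = \frac{9563}{6900} + \frac{978674922}{21233} = \frac{6753060012979}{146507700}$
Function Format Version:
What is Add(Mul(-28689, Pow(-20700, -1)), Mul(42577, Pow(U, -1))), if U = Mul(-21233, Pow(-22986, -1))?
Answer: Rational(6753060012979, 146507700) ≈ 46094.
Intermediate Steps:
U = Rational(21233, 22986) (U = Mul(-21233, Rational(-1, 22986)) = Rational(21233, 22986) ≈ 0.92374)
Add(Mul(-28689, Pow(-20700, -1)), Mul(42577, Pow(U, -1))) = Add(Mul(-28689, Pow(-20700, -1)), Mul(42577, Pow(Rational(21233, 22986), -1))) = Add(Mul(-28689, Rational(-1, 20700)), Mul(42577, Rational(22986, 21233))) = Add(Rational(9563, 6900), Rational(978674922, 21233)) = Rational(6753060012979, 146507700)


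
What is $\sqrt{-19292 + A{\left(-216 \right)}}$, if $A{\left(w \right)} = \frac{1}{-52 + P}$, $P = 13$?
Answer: $\frac{i \sqrt{29343171}}{39} \approx 138.9 i$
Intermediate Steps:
$A{\left(w \right)} = - \frac{1}{39}$ ($A{\left(w \right)} = \frac{1}{-52 + 13} = \frac{1}{-39} = - \frac{1}{39}$)
$\sqrt{-19292 + A{\left(-216 \right)}} = \sqrt{-19292 - \frac{1}{39}} = \sqrt{- \frac{752389}{39}} = \frac{i \sqrt{29343171}}{39}$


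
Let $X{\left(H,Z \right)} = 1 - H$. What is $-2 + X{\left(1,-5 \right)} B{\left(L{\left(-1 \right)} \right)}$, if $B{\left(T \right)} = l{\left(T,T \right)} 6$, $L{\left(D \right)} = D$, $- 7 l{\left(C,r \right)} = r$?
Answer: $-2$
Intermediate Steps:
$l{\left(C,r \right)} = - \frac{r}{7}$
$B{\left(T \right)} = - \frac{6 T}{7}$ ($B{\left(T \right)} = - \frac{T}{7} \cdot 6 = - \frac{6 T}{7}$)
$-2 + X{\left(1,-5 \right)} B{\left(L{\left(-1 \right)} \right)} = -2 + \left(1 - 1\right) \left(\left(- \frac{6}{7}\right) \left(-1\right)\right) = -2 + \left(1 - 1\right) \frac{6}{7} = -2 + 0 \cdot \frac{6}{7} = -2 + 0 = -2$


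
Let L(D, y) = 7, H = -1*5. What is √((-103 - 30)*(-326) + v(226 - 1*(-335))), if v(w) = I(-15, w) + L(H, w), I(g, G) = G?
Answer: √43926 ≈ 209.59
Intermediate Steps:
H = -5
v(w) = 7 + w (v(w) = w + 7 = 7 + w)
√((-103 - 30)*(-326) + v(226 - 1*(-335))) = √((-103 - 30)*(-326) + (7 + (226 - 1*(-335)))) = √(-133*(-326) + (7 + (226 + 335))) = √(43358 + (7 + 561)) = √(43358 + 568) = √43926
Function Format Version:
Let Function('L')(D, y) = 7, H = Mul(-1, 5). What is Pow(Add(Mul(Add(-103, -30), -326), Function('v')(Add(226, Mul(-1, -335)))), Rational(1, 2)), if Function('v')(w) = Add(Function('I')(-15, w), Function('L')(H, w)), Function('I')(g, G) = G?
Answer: Pow(43926, Rational(1, 2)) ≈ 209.59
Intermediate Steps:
H = -5
Function('v')(w) = Add(7, w) (Function('v')(w) = Add(w, 7) = Add(7, w))
Pow(Add(Mul(Add(-103, -30), -326), Function('v')(Add(226, Mul(-1, -335)))), Rational(1, 2)) = Pow(Add(Mul(Add(-103, -30), -326), Add(7, Add(226, Mul(-1, -335)))), Rational(1, 2)) = Pow(Add(Mul(-133, -326), Add(7, Add(226, 335))), Rational(1, 2)) = Pow(Add(43358, Add(7, 561)), Rational(1, 2)) = Pow(Add(43358, 568), Rational(1, 2)) = Pow(43926, Rational(1, 2))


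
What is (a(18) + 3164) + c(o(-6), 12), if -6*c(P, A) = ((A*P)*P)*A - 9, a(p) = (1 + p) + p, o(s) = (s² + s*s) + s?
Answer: -202683/2 ≈ -1.0134e+5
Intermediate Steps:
o(s) = s + 2*s² (o(s) = (s² + s²) + s = 2*s² + s = s + 2*s²)
a(p) = 1 + 2*p
c(P, A) = 3/2 - A²*P²/6 (c(P, A) = -(((A*P)*P)*A - 9)/6 = -((A*P²)*A - 9)/6 = -(A²*P² - 9)/6 = -(-9 + A²*P²)/6 = 3/2 - A²*P²/6)
(a(18) + 3164) + c(o(-6), 12) = ((1 + 2*18) + 3164) + (3/2 - ⅙*12²*(-6*(1 + 2*(-6)))²) = ((1 + 36) + 3164) + (3/2 - ⅙*144*(-6*(1 - 12))²) = (37 + 3164) + (3/2 - ⅙*144*(-6*(-11))²) = 3201 + (3/2 - ⅙*144*66²) = 3201 + (3/2 - ⅙*144*4356) = 3201 + (3/2 - 104544) = 3201 - 209085/2 = -202683/2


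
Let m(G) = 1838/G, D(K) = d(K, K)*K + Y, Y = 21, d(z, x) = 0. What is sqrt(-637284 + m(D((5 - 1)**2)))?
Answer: I*sqrt(281003646)/21 ≈ 798.25*I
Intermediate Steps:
D(K) = 21 (D(K) = 0*K + 21 = 0 + 21 = 21)
sqrt(-637284 + m(D((5 - 1)**2))) = sqrt(-637284 + 1838/21) = sqrt(-13381126/21) = I*sqrt(281003646)/21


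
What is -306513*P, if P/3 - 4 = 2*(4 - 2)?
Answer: -7356312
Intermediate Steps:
P = 24 (P = 12 + 3*(2*(4 - 2)) = 12 + 3*(2*2) = 12 + 3*4 = 12 + 12 = 24)
-306513*P = -306513*24 = -7356312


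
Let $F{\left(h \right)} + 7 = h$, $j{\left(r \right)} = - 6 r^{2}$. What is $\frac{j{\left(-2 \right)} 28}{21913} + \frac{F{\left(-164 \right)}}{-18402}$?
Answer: $- \frac{2873007}{134414342} \approx -0.021374$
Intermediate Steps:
$F{\left(h \right)} = -7 + h$
$\frac{j{\left(-2 \right)} 28}{21913} + \frac{F{\left(-164 \right)}}{-18402} = \frac{- 6 \left(-2\right)^{2} \cdot 28}{21913} + \frac{-7 - 164}{-18402} = \left(-6\right) 4 \cdot 28 \cdot \frac{1}{21913} - - \frac{57}{6134} = \left(-24\right) 28 \cdot \frac{1}{21913} + \frac{57}{6134} = \left(-672\right) \frac{1}{21913} + \frac{57}{6134} = - \frac{672}{21913} + \frac{57}{6134} = - \frac{2873007}{134414342}$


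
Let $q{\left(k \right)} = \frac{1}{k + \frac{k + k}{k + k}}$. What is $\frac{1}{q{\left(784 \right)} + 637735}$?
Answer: $\frac{785}{500621976} \approx 1.568 \cdot 10^{-6}$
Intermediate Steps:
$q{\left(k \right)} = \frac{1}{1 + k}$ ($q{\left(k \right)} = \frac{1}{k + \frac{2 k}{2 k}} = \frac{1}{k + 2 k \frac{1}{2 k}} = \frac{1}{k + 1} = \frac{1}{1 + k}$)
$\frac{1}{q{\left(784 \right)} + 637735} = \frac{1}{\frac{1}{1 + 784} + 637735} = \frac{1}{\frac{1}{785} + 637735} = \frac{1}{\frac{500621976}{785}} = \frac{785}{500621976}$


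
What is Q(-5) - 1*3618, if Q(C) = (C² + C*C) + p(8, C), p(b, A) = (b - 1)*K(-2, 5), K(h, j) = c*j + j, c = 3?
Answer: -3428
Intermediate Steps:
K(h, j) = 4*j (K(h, j) = 3*j + j = 4*j)
p(b, A) = -20 + 20*b (p(b, A) = (b - 1)*(4*5) = (-1 + b)*20 = -20 + 20*b)
Q(C) = 140 + 2*C² (Q(C) = (C² + C*C) + (-20 + 20*8) = (C² + C²) + (-20 + 160) = 2*C² + 140 = 140 + 2*C²)
Q(-5) - 1*3618 = (140 + 2*(-5)²) - 1*3618 = (140 + 2*25) - 3618 = (140 + 50) - 3618 = 190 - 3618 = -3428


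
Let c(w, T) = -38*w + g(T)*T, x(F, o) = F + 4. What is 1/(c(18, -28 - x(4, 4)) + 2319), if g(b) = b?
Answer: 1/2931 ≈ 0.00034118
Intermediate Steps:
x(F, o) = 4 + F
c(w, T) = T² - 38*w (c(w, T) = -38*w + T*T = -38*w + T² = T² - 38*w)
1/(c(18, -28 - x(4, 4)) + 2319) = 1/(((-28 - (4 + 4))² - 38*18) + 2319) = 1/(((-28 - 1*8)² - 684) + 2319) = 1/(((-28 - 8)² - 684) + 2319) = 1/(((-36)² - 684) + 2319) = 1/((1296 - 684) + 2319) = 1/(612 + 2319) = 1/2931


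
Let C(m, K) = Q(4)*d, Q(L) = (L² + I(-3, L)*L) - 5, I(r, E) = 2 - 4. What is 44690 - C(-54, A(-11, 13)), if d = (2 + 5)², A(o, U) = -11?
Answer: 44543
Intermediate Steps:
I(r, E) = -2
Q(L) = -5 + L² - 2*L (Q(L) = (L² - 2*L) - 5 = -5 + L² - 2*L)
d = 49 (d = 7² = 49)
C(m, K) = 147 (C(m, K) = (-5 + 4² - 2*4)*49 = (-5 + 16 - 8)*49 = 3*49 = 147)
44690 - C(-54, A(-11, 13)) = 44690 - 1*147 = 44690 - 147 = 44543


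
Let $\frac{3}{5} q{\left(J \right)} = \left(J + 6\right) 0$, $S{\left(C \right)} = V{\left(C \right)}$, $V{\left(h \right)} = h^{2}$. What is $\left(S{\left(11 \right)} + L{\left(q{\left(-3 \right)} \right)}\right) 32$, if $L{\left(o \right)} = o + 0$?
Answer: $3872$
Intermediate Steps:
$S{\left(C \right)} = C^{2}$
$q{\left(J \right)} = 0$ ($q{\left(J \right)} = \frac{5 \left(J + 6\right) 0}{3} = \frac{5 \left(6 + J\right) 0}{3} = \frac{5}{3} \cdot 0 = 0$)
$L{\left(o \right)} = o$
$\left(S{\left(11 \right)} + L{\left(q{\left(-3 \right)} \right)}\right) 32 = \left(11^{2} + 0\right) 32 = \left(121 + 0\right) 32 = 121 \cdot 32 = 3872$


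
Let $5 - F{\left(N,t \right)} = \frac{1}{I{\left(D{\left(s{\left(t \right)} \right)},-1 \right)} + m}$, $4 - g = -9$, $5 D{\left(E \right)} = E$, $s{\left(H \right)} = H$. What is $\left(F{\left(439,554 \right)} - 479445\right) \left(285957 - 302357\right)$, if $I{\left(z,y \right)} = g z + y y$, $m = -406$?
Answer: $\frac{40705798514000}{5177} \approx 7.8628 \cdot 10^{9}$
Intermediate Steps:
$D{\left(E \right)} = \frac{E}{5}$
$g = 13$ ($g = 4 - -9 = 4 + 9 = 13$)
$I{\left(z,y \right)} = y^{2} + 13 z$ ($I{\left(z,y \right)} = 13 z + y y = 13 z + y^{2} = y^{2} + 13 z$)
$F{\left(N,t \right)} = 5 - \frac{1}{-405 + \frac{13 t}{5}}$ ($F{\left(N,t \right)} = 5 - \frac{1}{\left(\left(-1\right)^{2} + 13 \frac{t}{5}\right) - 406} = 5 - \frac{1}{\left(1 + \frac{13 t}{5}\right) - 406} = 5 - \frac{1}{-405 + \frac{13 t}{5}}$)
$\left(F{\left(439,554 \right)} - 479445\right) \left(285957 - 302357\right) = \left(\frac{5 \left(-2026 + 13 \cdot 554\right)}{-2025 + 13 \cdot 554} - 479445\right) \left(285957 - 302357\right) = \left(\frac{5 \left(-2026 + 7202\right)}{-2025 + 7202} - 479445\right) \left(-16400\right) = \left(5 \cdot \frac{1}{5177} \cdot 5176 - 479445\right) \left(-16400\right) = \left(\frac{25880}{5177} - 479445\right) \left(-16400\right) = \left(- \frac{2482060885}{5177}\right) \left(-16400\right) = \frac{40705798514000}{5177}$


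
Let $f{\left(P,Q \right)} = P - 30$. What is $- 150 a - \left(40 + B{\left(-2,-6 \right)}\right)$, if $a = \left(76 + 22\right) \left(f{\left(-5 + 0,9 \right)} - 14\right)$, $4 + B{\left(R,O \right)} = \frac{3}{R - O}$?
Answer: $\frac{2881053}{4} \approx 7.2026 \cdot 10^{5}$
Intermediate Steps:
$B{\left(R,O \right)} = -4 + \frac{3}{R - O}$
$f{\left(P,Q \right)} = -30 + P$ ($f{\left(P,Q \right)} = P - 30 = -30 + P$)
$a = -4802$ ($a = \left(76 + 22\right) \left(\left(-30 + \left(-5 + 0\right)\right) - 14\right) = 98 \left(\left(-30 - 5\right) - 14\right) = 98 \left(-35 - 14\right) = 98 \left(-49\right) = -4802$)
$- 150 a - \left(40 + B{\left(-2,-6 \right)}\right) = \left(-150\right) \left(-4802\right) - \left(40 + \frac{-3 - -24 + 4 \left(-2\right)}{-6 - -2}\right) = 720300 - \left(40 + \frac{-3 + 24 - 8}{-6 + 2}\right) = 720300 - \left(40 + \frac{1}{-4} \cdot 13\right) = 720300 - \left(40 - \frac{13}{4}\right) = 720300 - \frac{147}{4} = \frac{2881053}{4}$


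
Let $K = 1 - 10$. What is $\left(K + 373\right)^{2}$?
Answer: $132496$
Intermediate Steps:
$K = -9$ ($K = 1 - 10 = -9$)
$\left(K + 373\right)^{2} = \left(-9 + 373\right)^{2} = 364^{2} = 132496$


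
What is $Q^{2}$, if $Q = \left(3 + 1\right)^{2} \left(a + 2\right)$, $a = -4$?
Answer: $1024$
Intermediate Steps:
$Q = -32$ ($Q = \left(3 + 1\right)^{2} \left(-4 + 2\right) = 4^{2} \left(-2\right) = 16 \left(-2\right) = -32$)
$Q^{2} = \left(-32\right)^{2} = 1024$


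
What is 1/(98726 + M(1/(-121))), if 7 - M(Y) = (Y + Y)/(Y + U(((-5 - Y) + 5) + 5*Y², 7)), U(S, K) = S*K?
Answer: 761/75136055 ≈ 1.0128e-5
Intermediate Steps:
U(S, K) = K*S
M(Y) = 7 - 2*Y/(-6*Y + 35*Y²) (M(Y) = 7 - (Y + Y)/(Y + 7*(((-5 - Y) + 5) + 5*Y²)) = 7 - 2*Y/(Y + 7*(-Y + 5*Y²)) = 7 - 2*Y/(Y + (-7*Y + 35*Y²)) = 7 - 2*Y/(-6*Y + 35*Y²))
1/(98726 + M(1/(-121))) = 1/(98726 + (-44 + 245/(-121))/(-6 + 35/(-121))) = 1/(98726 + (-44 + 245*(-1/121))/(-6 + 35*(-1/121))) = 1/(98726 + (-44 - 245/121)/(-6 - 35/121)) = 1/(98726 - 5569/121/(-761/121)) = 1/(98726 - 121/761*(-5569/121)) = 1/(98726 + 5569/761) = 1/(75136055/761) = 761/75136055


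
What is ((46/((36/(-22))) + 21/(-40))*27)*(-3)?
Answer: 92781/40 ≈ 2319.5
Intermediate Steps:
((46/((36/(-22))) + 21/(-40))*27)*(-3) = ((46/((36*(-1/22))) + 21*(-1/40))*27)*(-3) = ((46/(-18/11) - 21/40)*27)*(-3) = ((46*(-11/18) - 21/40)*27)*(-3) = ((-253/9 - 21/40)*27)*(-3) = -10309/360*27*(-3) = -30927/40*(-3) = 92781/40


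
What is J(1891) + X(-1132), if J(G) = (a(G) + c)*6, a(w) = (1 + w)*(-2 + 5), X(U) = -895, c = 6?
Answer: 33197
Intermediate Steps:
a(w) = 3 + 3*w (a(w) = (1 + w)*3 = 3 + 3*w)
J(G) = 54 + 18*G (J(G) = ((3 + 3*G) + 6)*6 = (9 + 3*G)*6 = 54 + 18*G)
J(1891) + X(-1132) = (54 + 18*1891) - 895 = (54 + 34038) - 895 = 34092 - 895 = 33197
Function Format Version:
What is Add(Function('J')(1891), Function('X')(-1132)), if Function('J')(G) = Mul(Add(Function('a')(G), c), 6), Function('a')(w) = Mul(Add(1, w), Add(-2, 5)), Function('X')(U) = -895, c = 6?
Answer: 33197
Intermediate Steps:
Function('a')(w) = Add(3, Mul(3, w)) (Function('a')(w) = Mul(Add(1, w), 3) = Add(3, Mul(3, w)))
Function('J')(G) = Add(54, Mul(18, G)) (Function('J')(G) = Mul(Add(Add(3, Mul(3, G)), 6), 6) = Mul(Add(9, Mul(3, G)), 6) = Add(54, Mul(18, G)))
Add(Function('J')(1891), Function('X')(-1132)) = Add(Add(54, Mul(18, 1891)), -895) = Add(Add(54, 34038), -895) = Add(34092, -895) = 33197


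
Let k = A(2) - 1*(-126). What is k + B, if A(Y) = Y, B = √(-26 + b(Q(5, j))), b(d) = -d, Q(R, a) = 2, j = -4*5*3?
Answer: 128 + 2*I*√7 ≈ 128.0 + 5.2915*I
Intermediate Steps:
j = -60 (j = -20*3 = -60)
B = 2*I*√7 (B = √(-26 - 1*2) = √(-26 - 2) = √(-28) = 2*I*√7 ≈ 5.2915*I)
k = 128 (k = 2 - 1*(-126) = 2 + 126 = 128)
k + B = 128 + 2*I*√7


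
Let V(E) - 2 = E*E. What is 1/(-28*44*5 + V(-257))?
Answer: 1/59891 ≈ 1.6697e-5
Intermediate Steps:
V(E) = 2 + E² (V(E) = 2 + E*E = 2 + E²)
1/(-28*44*5 + V(-257)) = 1/(-28*44*5 + (2 + (-257)²)) = 1/(-1232*5 + (2 + 66049)) = 1/(-6160 + 66051) = 1/59891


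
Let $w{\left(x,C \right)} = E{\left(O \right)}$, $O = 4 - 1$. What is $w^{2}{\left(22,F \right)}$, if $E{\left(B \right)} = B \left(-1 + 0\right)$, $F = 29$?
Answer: $9$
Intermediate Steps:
$O = 3$ ($O = 4 - 1 = 3$)
$E{\left(B \right)} = - B$ ($E{\left(B \right)} = B \left(-1\right) = - B$)
$w{\left(x,C \right)} = -3$ ($w{\left(x,C \right)} = \left(-1\right) 3 = -3$)
$w^{2}{\left(22,F \right)} = \left(-3\right)^{2} = 9$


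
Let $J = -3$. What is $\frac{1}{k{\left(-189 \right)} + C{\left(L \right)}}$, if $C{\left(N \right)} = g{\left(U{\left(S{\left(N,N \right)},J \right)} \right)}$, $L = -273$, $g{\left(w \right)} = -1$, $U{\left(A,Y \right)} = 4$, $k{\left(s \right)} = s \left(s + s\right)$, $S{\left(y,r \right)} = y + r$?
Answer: $\frac{1}{71441} \approx 1.3998 \cdot 10^{-5}$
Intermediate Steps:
$S{\left(y,r \right)} = r + y$
$k{\left(s \right)} = 2 s^{2}$ ($k{\left(s \right)} = s 2 s = 2 s^{2}$)
$C{\left(N \right)} = -1$
$\frac{1}{k{\left(-189 \right)} + C{\left(L \right)}} = \frac{1}{2 \left(-189\right)^{2} - 1} = \frac{1}{2 \cdot 35721 - 1} = \frac{1}{71442 - 1} = \frac{1}{71441}$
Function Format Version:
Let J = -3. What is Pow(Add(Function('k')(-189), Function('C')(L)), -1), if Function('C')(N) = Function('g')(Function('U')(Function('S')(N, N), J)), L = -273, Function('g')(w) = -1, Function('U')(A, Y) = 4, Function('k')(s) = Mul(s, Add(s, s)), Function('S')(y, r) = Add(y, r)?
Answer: Rational(1, 71441) ≈ 1.3998e-5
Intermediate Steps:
Function('S')(y, r) = Add(r, y)
Function('k')(s) = Mul(2, Pow(s, 2)) (Function('k')(s) = Mul(s, Mul(2, s)) = Mul(2, Pow(s, 2)))
Function('C')(N) = -1
Pow(Add(Function('k')(-189), Function('C')(L)), -1) = Pow(Add(Mul(2, Pow(-189, 2)), -1), -1) = Pow(Add(Mul(2, 35721), -1), -1) = Pow(Add(71442, -1), -1) = Pow(71441, -1) = Rational(1, 71441)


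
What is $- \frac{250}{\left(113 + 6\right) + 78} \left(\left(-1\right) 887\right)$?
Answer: $\frac{221750}{197} \approx 1125.6$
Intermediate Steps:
$- \frac{250}{\left(113 + 6\right) + 78} \left(\left(-1\right) 887\right) = - \frac{250}{119 + 78} \left(-887\right) = - \frac{250}{197} \left(-887\right) = \left(-250\right) \frac{1}{197} \left(-887\right) = \left(- \frac{250}{197}\right) \left(-887\right) = \frac{221750}{197}$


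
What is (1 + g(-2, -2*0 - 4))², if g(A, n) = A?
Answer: 1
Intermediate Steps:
(1 + g(-2, -2*0 - 4))² = (1 - 2)² = (-1)² = 1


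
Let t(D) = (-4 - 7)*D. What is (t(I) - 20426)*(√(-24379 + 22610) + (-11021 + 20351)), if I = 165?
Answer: -207508530 - 22241*I*√1769 ≈ -2.0751e+8 - 9.3545e+5*I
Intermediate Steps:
t(D) = -11*D
(t(I) - 20426)*(√(-24379 + 22610) + (-11021 + 20351)) = (-11*165 - 20426)*(√(-24379 + 22610) + (-11021 + 20351)) = (-1815 - 20426)*(√(-1769) + 9330) = -22241*(I*√1769 + 9330) = -22241*(9330 + I*√1769) = -207508530 - 22241*I*√1769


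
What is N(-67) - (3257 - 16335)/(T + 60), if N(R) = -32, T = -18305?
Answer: -596918/18245 ≈ -32.717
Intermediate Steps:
N(-67) - (3257 - 16335)/(T + 60) = -32 - (3257 - 16335)/(-18305 + 60) = -32 - (-13078)/(-18245) = -32 - (-13078)*(-1)/18245 = -32 - 1*13078/18245 = -32 - 13078/18245 = -596918/18245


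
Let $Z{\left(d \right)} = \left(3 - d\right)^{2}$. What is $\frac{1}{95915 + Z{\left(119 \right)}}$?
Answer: $\frac{1}{109371} \approx 9.1432 \cdot 10^{-6}$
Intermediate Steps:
$\frac{1}{95915 + Z{\left(119 \right)}} = \frac{1}{95915 + \left(-3 + 119\right)^{2}} = \frac{1}{95915 + 116^{2}} = \frac{1}{95915 + 13456} = \frac{1}{109371}$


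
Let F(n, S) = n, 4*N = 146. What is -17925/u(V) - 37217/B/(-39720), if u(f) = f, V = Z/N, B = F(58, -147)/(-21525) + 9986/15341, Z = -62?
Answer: 185452515722952145/17571664684736 ≈ 10554.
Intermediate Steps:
N = 73/2 (N = (1/4)*146 = 73/2 ≈ 36.500)
B = 214058872/330215025 (B = 58/(-21525) + 9986/15341 = 58*(-1/21525) + 9986*(1/15341) = -58/21525 + 9986/15341 = 214058872/330215025 ≈ 0.64824)
V = -124/73 (V = -62/73/2 = -62*2/73 = -124/73 ≈ -1.6986)
-17925/u(V) - 37217/B/(-39720) = -17925/(-124/73) - 37217/214058872/330215025/(-39720) = -17925*(-73/124) - 37217*330215025/214058872*(-1/39720) = 1308525/124 - 12289612585425/214058872*(-1/39720) = 1308525/124 + 819307505695/566827893056 = 185452515722952145/17571664684736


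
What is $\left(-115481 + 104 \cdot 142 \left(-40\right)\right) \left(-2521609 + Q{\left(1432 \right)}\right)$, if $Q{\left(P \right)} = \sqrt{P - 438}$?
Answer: $1780762797409 - 706201 \sqrt{994} \approx 1.7807 \cdot 10^{12}$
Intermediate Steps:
$Q{\left(P \right)} = \sqrt{-438 + P}$
$\left(-115481 + 104 \cdot 142 \left(-40\right)\right) \left(-2521609 + Q{\left(1432 \right)}\right) = \left(-115481 + 104 \cdot 142 \left(-40\right)\right) \left(-2521609 + \sqrt{-438 + 1432}\right) = \left(-115481 + 14768 \left(-40\right)\right) \left(-2521609 + \sqrt{994}\right) = \left(-115481 - 590720\right) \left(-2521609 + \sqrt{994}\right) = - 706201 \left(-2521609 + \sqrt{994}\right) = 1780762797409 - 706201 \sqrt{994}$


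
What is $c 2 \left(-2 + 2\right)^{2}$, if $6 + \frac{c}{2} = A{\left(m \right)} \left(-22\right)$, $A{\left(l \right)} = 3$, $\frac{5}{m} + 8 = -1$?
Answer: $0$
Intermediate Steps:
$m = - \frac{5}{9}$ ($m = \frac{5}{-8 - 1} = \frac{5}{-9} = 5 \left(- \frac{1}{9}\right) = - \frac{5}{9} \approx -0.55556$)
$c = -144$ ($c = -12 + 2 \cdot 3 \left(-22\right) = -12 + 2 \left(-66\right) = -12 - 132 = -144$)
$c 2 \left(-2 + 2\right)^{2} = - 144 \cdot 2 \left(-2 + 2\right)^{2} = - 144 \cdot 2 \cdot 0^{2} = - 144 \cdot 2 \cdot 0 = \left(-144\right) 0 = 0$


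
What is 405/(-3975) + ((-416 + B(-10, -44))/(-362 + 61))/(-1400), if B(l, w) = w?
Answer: -114997/1116710 ≈ -0.10298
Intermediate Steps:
405/(-3975) + ((-416 + B(-10, -44))/(-362 + 61))/(-1400) = 405/(-3975) + ((-416 - 44)/(-362 + 61))/(-1400) = 405*(-1/3975) - 460/(-301)*(-1/1400) = -27/265 - 460*(-1/301)*(-1/1400) = -27/265 + (460/301)*(-1/1400) = -27/265 - 23/21070 = -114997/1116710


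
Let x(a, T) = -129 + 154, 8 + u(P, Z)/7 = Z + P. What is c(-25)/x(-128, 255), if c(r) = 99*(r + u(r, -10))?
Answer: -32274/25 ≈ -1291.0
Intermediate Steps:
u(P, Z) = -56 + 7*P + 7*Z (u(P, Z) = -56 + 7*(Z + P) = -56 + 7*(P + Z) = -56 + (7*P + 7*Z) = -56 + 7*P + 7*Z)
x(a, T) = 25
c(r) = -12474 + 792*r (c(r) = 99*(r + (-56 + 7*r + 7*(-10))) = 99*(r + (-56 + 7*r - 70)) = 99*(r + (-126 + 7*r)) = 99*(-126 + 8*r) = -12474 + 792*r)
c(-25)/x(-128, 255) = (-12474 + 792*(-25))/25 = (-12474 - 19800)*(1/25) = -32274*1/25 = -32274/25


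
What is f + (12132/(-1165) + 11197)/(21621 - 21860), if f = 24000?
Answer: 6669407627/278435 ≈ 23953.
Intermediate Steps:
f + (12132/(-1165) + 11197)/(21621 - 21860) = 24000 + (12132/(-1165) + 11197)/(21621 - 21860) = 24000 + (12132*(-1/1165) + 11197)/(-239) = 24000 + (-12132/1165 + 11197)*(-1/239) = 24000 + (13032373/1165)*(-1/239) = 24000 - 13032373/278435 = 6669407627/278435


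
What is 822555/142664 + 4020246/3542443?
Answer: 205141092777/29728181656 ≈ 6.9006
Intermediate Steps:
822555/142664 + 4020246/3542443 = 205141092777/29728181656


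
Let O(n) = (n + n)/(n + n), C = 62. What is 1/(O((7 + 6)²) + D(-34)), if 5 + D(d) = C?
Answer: 1/58 ≈ 0.017241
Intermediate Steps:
D(d) = 57 (D(d) = -5 + 62 = 57)
O(n) = 1 (O(n) = (2*n)/((2*n)) = (2*n)*(1/(2*n)) = 1)
1/(O((7 + 6)²) + D(-34)) = 1/(1 + 57) = 1/58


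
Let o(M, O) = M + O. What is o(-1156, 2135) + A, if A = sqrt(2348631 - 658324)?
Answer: 979 + sqrt(1690307) ≈ 2279.1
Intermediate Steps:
A = sqrt(1690307) ≈ 1300.1
o(-1156, 2135) + A = (-1156 + 2135) + sqrt(1690307) = 979 + sqrt(1690307)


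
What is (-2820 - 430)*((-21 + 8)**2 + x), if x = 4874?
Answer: -16389750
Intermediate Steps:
(-2820 - 430)*((-21 + 8)**2 + x) = (-2820 - 430)*((-21 + 8)**2 + 4874) = -3250*((-13)**2 + 4874) = -3250*(169 + 4874) = -3250*5043 = -16389750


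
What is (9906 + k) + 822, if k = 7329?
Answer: 18057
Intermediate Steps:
(9906 + k) + 822 = (9906 + 7329) + 822 = 17235 + 822 = 18057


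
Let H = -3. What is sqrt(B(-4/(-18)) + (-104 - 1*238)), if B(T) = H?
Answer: I*sqrt(345) ≈ 18.574*I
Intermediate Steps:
B(T) = -3
sqrt(B(-4/(-18)) + (-104 - 1*238)) = sqrt(-3 + (-104 - 1*238)) = sqrt(-3 + (-104 - 238)) = sqrt(-3 - 342) = sqrt(-345) = I*sqrt(345)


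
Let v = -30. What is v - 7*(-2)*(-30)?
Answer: -450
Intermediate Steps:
v - 7*(-2)*(-30) = -30 - 7*(-2)*(-30) = -30 + 14*(-30) = -30 - 420 = -450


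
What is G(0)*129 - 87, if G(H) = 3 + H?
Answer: 300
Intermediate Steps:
G(0)*129 - 87 = (3 + 0)*129 - 87 = 3*129 - 87 = 387 - 87 = 300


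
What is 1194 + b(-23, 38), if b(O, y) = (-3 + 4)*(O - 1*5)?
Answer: 1166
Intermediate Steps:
b(O, y) = -5 + O (b(O, y) = 1*(O - 5) = 1*(-5 + O) = -5 + O)
1194 + b(-23, 38) = 1194 + (-5 - 23) = 1194 - 28 = 1166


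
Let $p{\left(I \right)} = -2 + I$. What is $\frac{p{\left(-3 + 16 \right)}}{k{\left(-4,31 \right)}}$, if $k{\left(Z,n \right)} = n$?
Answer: $\frac{11}{31} \approx 0.35484$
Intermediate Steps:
$\frac{p{\left(-3 + 16 \right)}}{k{\left(-4,31 \right)}} = \frac{-2 + \left(-3 + 16\right)}{31} = \left(-2 + 13\right) \frac{1}{31} = 11 \cdot \frac{1}{31} = \frac{11}{31}$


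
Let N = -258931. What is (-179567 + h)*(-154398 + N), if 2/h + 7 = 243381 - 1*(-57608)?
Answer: 11169479423071284/150491 ≈ 7.4220e+10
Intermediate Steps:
h = 1/150491 (h = 2/(-7 + (243381 - 1*(-57608))) = 2/(-7 + (243381 + 57608)) = 2/(-7 + 300989) = 2/300982 = 2*(1/300982) = 1/150491 ≈ 6.6449e-6)
(-179567 + h)*(-154398 + N) = (-179567 + 1/150491)*(-154398 - 258931) = -27023217396/150491*(-413329) = 11169479423071284/150491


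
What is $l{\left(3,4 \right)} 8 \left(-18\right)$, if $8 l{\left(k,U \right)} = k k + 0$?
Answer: $-162$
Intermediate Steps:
$l{\left(k,U \right)} = \frac{k^{2}}{8}$ ($l{\left(k,U \right)} = \frac{k k + 0}{8} = \frac{k^{2} + 0}{8} = \frac{k^{2}}{8}$)
$l{\left(3,4 \right)} 8 \left(-18\right) = \frac{3^{2}}{8} \cdot 8 \left(-18\right) = \frac{1}{8} \cdot 9 \cdot 8 \left(-18\right) = \frac{9}{8} \cdot 8 \left(-18\right) = 9 \left(-18\right) = -162$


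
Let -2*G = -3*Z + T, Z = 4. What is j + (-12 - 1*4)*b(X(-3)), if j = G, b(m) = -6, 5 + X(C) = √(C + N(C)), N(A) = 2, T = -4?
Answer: 104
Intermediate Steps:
X(C) = -5 + √(2 + C) (X(C) = -5 + √(C + 2) = -5 + √(2 + C))
G = 8 (G = -(-3*4 - 4)/2 = -(-12 - 4)/2 = -½*(-16) = 8)
j = 8
j + (-12 - 1*4)*b(X(-3)) = 8 + (-12 - 1*4)*(-6) = 8 + (-12 - 4)*(-6) = 8 - 16*(-6) = 8 + 96 = 104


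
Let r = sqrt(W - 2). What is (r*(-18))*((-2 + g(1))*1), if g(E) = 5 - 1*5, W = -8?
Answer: 36*I*sqrt(10) ≈ 113.84*I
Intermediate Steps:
g(E) = 0 (g(E) = 5 - 5 = 0)
r = I*sqrt(10) (r = sqrt(-8 - 2) = sqrt(-10) = I*sqrt(10) ≈ 3.1623*I)
(r*(-18))*((-2 + g(1))*1) = ((I*sqrt(10))*(-18))*((-2 + 0)*1) = (-18*I*sqrt(10))*(-2*1) = -18*I*sqrt(10)*(-2) = 36*I*sqrt(10)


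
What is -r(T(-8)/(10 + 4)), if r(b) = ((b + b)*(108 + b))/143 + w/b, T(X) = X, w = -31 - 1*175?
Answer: -5040015/14014 ≈ -359.64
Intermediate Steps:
w = -206 (w = -31 - 175 = -206)
r(b) = -206/b + 2*b*(108 + b)/143 (r(b) = ((b + b)*(108 + b))/143 - 206/b = ((2*b)*(108 + b))*(1/143) - 206/b = (2*b*(108 + b))*(1/143) - 206/b = 2*b*(108 + b)/143 - 206/b = -206/b + 2*b*(108 + b)/143)
-r(T(-8)/(10 + 4)) = -2*(-14729 + (-8/(10 + 4))²*(108 - 8/(10 + 4)))/(143*((-8/(10 + 4)))) = -2*(-14729 + (-8/14)²*(108 - 8/14))/(143*((-8/14))) = -2*(-14729 + (-8*1/14)²*(108 - 8*1/14))/(143*((-8*1/14))) = -2*(-14729 + (-4/7)²*(108 - 4/7))/(143*(-4/7)) = -2*(-7)*(-14729 + (16/49)*(752/7))/(143*4) = -2*(-7)*(-14729 + 12032/343)/(143*4) = -2*(-7)*(-5040015)/(143*4*343) = -1*5040015/14014 = -5040015/14014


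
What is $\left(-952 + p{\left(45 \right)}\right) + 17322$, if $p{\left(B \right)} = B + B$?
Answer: $16460$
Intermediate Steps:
$p{\left(B \right)} = 2 B$
$\left(-952 + p{\left(45 \right)}\right) + 17322 = \left(-952 + 2 \cdot 45\right) + 17322 = \left(-952 + 90\right) + 17322 = -862 + 17322 = 16460$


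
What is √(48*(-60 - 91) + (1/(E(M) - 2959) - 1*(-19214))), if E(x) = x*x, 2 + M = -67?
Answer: √38856044866/1802 ≈ 109.39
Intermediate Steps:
M = -69 (M = -2 - 67 = -69)
E(x) = x²
√(48*(-60 - 91) + (1/(E(M) - 2959) - 1*(-19214))) = √(48*(-60 - 91) + (1/((-69)² - 2959) - 1*(-19214))) = √(48*(-151) + (1/(4761 - 2959) + 19214)) = √(-7248 + (1/1802 + 19214)) = √(-7248 + 34623629/1802) = √(21562733/1802) = √38856044866/1802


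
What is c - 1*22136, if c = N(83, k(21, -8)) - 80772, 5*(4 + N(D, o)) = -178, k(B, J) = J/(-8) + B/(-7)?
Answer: -514738/5 ≈ -1.0295e+5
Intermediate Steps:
k(B, J) = -B/7 - J/8 (k(B, J) = J*(-⅛) + B*(-⅐) = -J/8 - B/7 = -B/7 - J/8)
N(D, o) = -198/5 (N(D, o) = -4 + (⅕)*(-178) = -4 - 178/5 = -198/5)
c = -404058/5 (c = -198/5 - 80772 = -404058/5 ≈ -80812.)
c - 1*22136 = -404058/5 - 1*22136 = -404058/5 - 22136 = -514738/5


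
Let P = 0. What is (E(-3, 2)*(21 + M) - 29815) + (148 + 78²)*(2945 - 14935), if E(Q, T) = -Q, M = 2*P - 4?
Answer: -74751444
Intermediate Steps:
M = -4 (M = 2*0 - 4 = 0 - 4 = -4)
(E(-3, 2)*(21 + M) - 29815) + (148 + 78²)*(2945 - 14935) = ((-1*(-3))*(21 - 4) - 29815) + (148 + 78²)*(2945 - 14935) = (3*17 - 29815) + (148 + 6084)*(-11990) = (51 - 29815) + 6232*(-11990) = -29764 - 74721680 = -74751444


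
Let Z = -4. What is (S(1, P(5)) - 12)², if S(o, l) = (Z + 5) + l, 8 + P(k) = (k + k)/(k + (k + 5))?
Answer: 3025/9 ≈ 336.11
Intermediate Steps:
P(k) = -8 + 2*k/(5 + 2*k) (P(k) = -8 + (k + k)/(k + (k + 5)) = -8 + (2*k)/(k + (5 + k)) = -8 + (2*k)/(5 + 2*k) = -8 + 2*k/(5 + 2*k))
S(o, l) = 1 + l (S(o, l) = (-4 + 5) + l = 1 + l)
(S(1, P(5)) - 12)² = ((1 + 2*(-20 - 7*5)/(5 + 2*5)) - 12)² = ((1 + 2*(-20 - 35)/(5 + 10)) - 12)² = ((1 + 2*(-55)/15) - 12)² = ((1 + 2*(1/15)*(-55)) - 12)² = ((1 - 22/3) - 12)² = (-19/3 - 12)² = (-55/3)² = 3025/9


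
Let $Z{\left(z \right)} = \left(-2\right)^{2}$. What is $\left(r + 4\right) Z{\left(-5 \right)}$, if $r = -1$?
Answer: $12$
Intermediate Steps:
$Z{\left(z \right)} = 4$
$\left(r + 4\right) Z{\left(-5 \right)} = \left(-1 + 4\right) 4 = 3 \cdot 4 = 12$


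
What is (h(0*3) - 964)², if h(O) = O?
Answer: 929296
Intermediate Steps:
(h(0*3) - 964)² = (0*3 - 964)² = (0 - 964)² = (-964)² = 929296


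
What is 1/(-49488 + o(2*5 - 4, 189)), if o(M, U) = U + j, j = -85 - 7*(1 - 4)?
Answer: -1/49363 ≈ -2.0258e-5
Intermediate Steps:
j = -64 (j = -85 - 7*(-3) = -85 - 1*(-21) = -85 + 21 = -64)
o(M, U) = -64 + U (o(M, U) = U - 64 = -64 + U)
1/(-49488 + o(2*5 - 4, 189)) = 1/(-49488 + (-64 + 189)) = 1/(-49488 + 125) = 1/(-49363) = -1/49363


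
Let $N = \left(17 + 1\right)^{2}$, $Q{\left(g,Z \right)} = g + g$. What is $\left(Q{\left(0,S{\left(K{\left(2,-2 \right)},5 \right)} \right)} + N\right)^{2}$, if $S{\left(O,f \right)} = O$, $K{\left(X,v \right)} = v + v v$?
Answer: $104976$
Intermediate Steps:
$K{\left(X,v \right)} = v + v^{2}$
$Q{\left(g,Z \right)} = 2 g$
$N = 324$ ($N = 18^{2} = 324$)
$\left(Q{\left(0,S{\left(K{\left(2,-2 \right)},5 \right)} \right)} + N\right)^{2} = \left(2 \cdot 0 + 324\right)^{2} = \left(0 + 324\right)^{2} = 324^{2} = 104976$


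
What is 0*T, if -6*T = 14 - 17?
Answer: 0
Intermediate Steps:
T = ½ (T = -(14 - 17)/6 = -⅙*(-3) = ½ ≈ 0.50000)
0*T = 0*(½) = 0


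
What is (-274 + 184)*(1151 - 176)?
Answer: -87750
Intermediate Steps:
(-274 + 184)*(1151 - 176) = -90*975 = -87750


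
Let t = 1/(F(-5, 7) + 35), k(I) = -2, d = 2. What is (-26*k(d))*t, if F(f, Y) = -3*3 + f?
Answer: 52/21 ≈ 2.4762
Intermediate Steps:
F(f, Y) = -9 + f
t = 1/21 (t = 1/((-9 - 5) + 35) = 1/(-14 + 35) = 1/21 ≈ 0.047619)
(-26*k(d))*t = -26*(-2)*(1/21) = 52*(1/21) = 52/21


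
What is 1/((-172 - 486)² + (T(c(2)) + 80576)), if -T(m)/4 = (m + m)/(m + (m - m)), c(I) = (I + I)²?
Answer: 1/513532 ≈ 1.9473e-6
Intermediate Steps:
c(I) = 4*I² (c(I) = (2*I)² = 4*I²)
T(m) = -8 (T(m) = -4*(m + m)/(m + (m - m)) = -4*2*m/(m + 0) = -4*2*m/m = -4*2 = -8)
1/((-172 - 486)² + (T(c(2)) + 80576)) = 1/((-172 - 486)² + (-8 + 80576)) = 1/((-658)² + 80568) = 1/(432964 + 80568) = 1/513532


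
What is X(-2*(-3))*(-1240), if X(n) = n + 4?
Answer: -12400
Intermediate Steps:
X(n) = 4 + n
X(-2*(-3))*(-1240) = (4 - 2*(-3))*(-1240) = (4 + 6)*(-1240) = 10*(-1240) = -12400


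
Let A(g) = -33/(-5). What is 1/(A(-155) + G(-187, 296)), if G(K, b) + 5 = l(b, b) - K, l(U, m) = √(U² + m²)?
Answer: -4715/3491551 + 7400*√2/3491551 ≈ 0.0016469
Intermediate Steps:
A(g) = 33/5 (A(g) = -33*(-⅕) = 33/5)
G(K, b) = -5 - K + √2*√(b²) (G(K, b) = -5 + (√(b² + b²) - K) = -5 + (√(2*b²) - K) = -5 + (√2*√(b²) - K) = -5 + (-K + √2*√(b²)) = -5 - K + √2*√(b²))
1/(A(-155) + G(-187, 296)) = 1/(33/5 + (-5 - 1*(-187) + √2*√(296²))) = 1/(33/5 + (-5 + 187 + √2*√87616)) = 1/(33/5 + (-5 + 187 + √2*296)) = 1/(33/5 + (-5 + 187 + 296*√2)) = 1/(33/5 + (182 + 296*√2)) = 1/(943/5 + 296*√2)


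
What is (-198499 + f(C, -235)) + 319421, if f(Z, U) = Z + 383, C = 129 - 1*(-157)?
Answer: 121591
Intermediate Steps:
C = 286 (C = 129 + 157 = 286)
f(Z, U) = 383 + Z
(-198499 + f(C, -235)) + 319421 = (-198499 + (383 + 286)) + 319421 = (-198499 + 669) + 319421 = -197830 + 319421 = 121591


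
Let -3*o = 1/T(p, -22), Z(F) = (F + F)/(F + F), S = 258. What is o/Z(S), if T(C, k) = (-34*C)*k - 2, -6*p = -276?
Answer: -1/103218 ≈ -9.6882e-6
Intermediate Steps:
p = 46 (p = -1/6*(-276) = 46)
Z(F) = 1 (Z(F) = (2*F)/((2*F)) = (2*F)*(1/(2*F)) = 1)
T(C, k) = -2 - 34*C*k (T(C, k) = -34*C*k - 2 = -2 - 34*C*k)
o = -1/103218 (o = -1/(3*(-2 - 34*46*(-22))) = -1/(3*(-2 + 34408)) = -1/3/34406 = -1/3*1/34406 = -1/103218 ≈ -9.6882e-6)
o/Z(S) = -1/103218/1 = -1/103218*1 = -1/103218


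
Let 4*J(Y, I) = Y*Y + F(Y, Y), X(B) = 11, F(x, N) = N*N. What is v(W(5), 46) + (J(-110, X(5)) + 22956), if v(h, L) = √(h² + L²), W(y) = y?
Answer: 29006 + √2141 ≈ 29052.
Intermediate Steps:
F(x, N) = N²
J(Y, I) = Y²/2 (J(Y, I) = (Y*Y + Y²)/4 = (Y² + Y²)/4 = (2*Y²)/4 = Y²/2)
v(h, L) = √(L² + h²)
v(W(5), 46) + (J(-110, X(5)) + 22956) = √(46² + 5²) + ((½)*(-110)² + 22956) = √(2116 + 25) + ((½)*12100 + 22956) = √2141 + (6050 + 22956) = √2141 + 29006 = 29006 + √2141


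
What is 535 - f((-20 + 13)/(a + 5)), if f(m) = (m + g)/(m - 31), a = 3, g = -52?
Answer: 45334/85 ≈ 533.34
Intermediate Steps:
f(m) = (-52 + m)/(-31 + m) (f(m) = (m - 52)/(m - 31) = (-52 + m)/(-31 + m))
535 - f((-20 + 13)/(a + 5)) = 535 - (-52 + (-20 + 13)/(3 + 5))/(-31 + (-20 + 13)/(3 + 5)) = 535 - (-52 - 7/8)/(-31 - 7/8) = 535 - (-423)/((-255/8)*8) = 535 - (-8)*(-423)/(255*8) = 535 - 1*141/85 = 535 - 141/85 = 45334/85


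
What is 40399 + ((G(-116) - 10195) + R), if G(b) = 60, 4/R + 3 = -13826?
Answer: 418520852/13829 ≈ 30264.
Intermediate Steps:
R = -4/13829 (R = 4/(-3 - 13826) = 4/(-13829) = 4*(-1/13829) = -4/13829 ≈ -0.00028925)
40399 + ((G(-116) - 10195) + R) = 40399 + ((60 - 10195) - 4/13829) = 40399 + (-10135 - 4/13829) = 40399 - 140156919/13829 = 418520852/13829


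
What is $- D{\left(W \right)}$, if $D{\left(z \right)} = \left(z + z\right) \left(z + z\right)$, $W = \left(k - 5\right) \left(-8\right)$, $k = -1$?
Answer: $-9216$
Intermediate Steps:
$W = 48$ ($W = \left(-1 - 5\right) \left(-8\right) = \left(-6\right) \left(-8\right) = 48$)
$D{\left(z \right)} = 4 z^{2}$ ($D{\left(z \right)} = 2 z 2 z = 4 z^{2}$)
$- D{\left(W \right)} = - 4 \cdot 48^{2} = - 4 \cdot 2304 = \left(-1\right) 9216 = -9216$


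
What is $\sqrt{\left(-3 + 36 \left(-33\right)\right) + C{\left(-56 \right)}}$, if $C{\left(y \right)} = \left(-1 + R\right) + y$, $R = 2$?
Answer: $i \sqrt{1246} \approx 35.299 i$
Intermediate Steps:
$C{\left(y \right)} = 1 + y$ ($C{\left(y \right)} = \left(-1 + 2\right) + y = 1 + y$)
$\sqrt{\left(-3 + 36 \left(-33\right)\right) + C{\left(-56 \right)}} = \sqrt{\left(-3 + 36 \left(-33\right)\right) + \left(1 - 56\right)} = \sqrt{\left(-3 - 1188\right) - 55} = \sqrt{-1191 - 55} = \sqrt{-1246} = i \sqrt{1246}$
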